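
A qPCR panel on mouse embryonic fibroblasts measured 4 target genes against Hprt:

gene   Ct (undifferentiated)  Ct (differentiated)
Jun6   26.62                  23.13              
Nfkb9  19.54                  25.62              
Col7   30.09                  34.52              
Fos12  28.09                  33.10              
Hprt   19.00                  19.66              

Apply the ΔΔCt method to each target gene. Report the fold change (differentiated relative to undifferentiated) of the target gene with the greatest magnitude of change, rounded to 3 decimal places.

0.023

Jun6: ΔΔCt = (23.13−19.66) − (26.62−19.00) = 3.47 − 7.62 = -4.15; fold change = 2^4.15 = 17.753
Nfkb9: ΔΔCt = (25.62−19.66) − (19.54−19.00) = 5.96 − 0.54 = 5.42; fold change = 2^-5.42 = 0.023
Col7: ΔΔCt = (34.52−19.66) − (30.09−19.00) = 14.86 − 11.09 = 3.77; fold change = 2^-3.77 = 0.073
Fos12: ΔΔCt = (33.10−19.66) − (28.09−19.00) = 13.44 − 9.09 = 4.35; fold change = 2^-4.35 = 0.049
Nfkb9 has the largest |ΔΔCt| = 5.42.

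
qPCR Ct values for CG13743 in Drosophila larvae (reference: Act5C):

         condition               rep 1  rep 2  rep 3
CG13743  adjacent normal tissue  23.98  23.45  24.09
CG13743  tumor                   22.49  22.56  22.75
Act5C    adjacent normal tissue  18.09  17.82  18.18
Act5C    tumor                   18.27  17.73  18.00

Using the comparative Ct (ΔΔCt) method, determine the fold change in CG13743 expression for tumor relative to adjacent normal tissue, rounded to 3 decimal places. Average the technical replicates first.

2.313

Mean Ct: CG13743 adjacent normal tissue 23.840; CG13743 tumor 22.600; Act5C adjacent normal tissue 18.030; Act5C tumor 18.000
ΔCt(adjacent normal tissue) = 23.840 − 18.030 = 5.810
ΔCt(tumor) = 22.600 − 18.000 = 4.600
ΔΔCt = 4.600 − 5.810 = -1.210
Fold change = 2^(−(-1.210)) = 2^1.210 = 2.3134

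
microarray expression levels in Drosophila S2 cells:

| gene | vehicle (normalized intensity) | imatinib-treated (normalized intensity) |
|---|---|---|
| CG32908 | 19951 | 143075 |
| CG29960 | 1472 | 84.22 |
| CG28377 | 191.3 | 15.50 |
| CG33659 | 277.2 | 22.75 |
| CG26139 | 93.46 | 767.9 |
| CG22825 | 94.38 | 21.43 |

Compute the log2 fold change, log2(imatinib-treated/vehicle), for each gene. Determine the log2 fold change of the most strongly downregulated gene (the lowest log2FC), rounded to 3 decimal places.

-4.127

log2(143075/19951) = 2.842  (CG32908)
log2(84.22/1472) = -4.127  (CG29960)
log2(15.50/191.3) = -3.625  (CG28377)
log2(22.75/277.2) = -3.607  (CG33659)
log2(767.9/93.46) = 3.038  (CG26139)
log2(21.43/94.38) = -2.139  (CG22825)
CG29960 is most strongly downregulated.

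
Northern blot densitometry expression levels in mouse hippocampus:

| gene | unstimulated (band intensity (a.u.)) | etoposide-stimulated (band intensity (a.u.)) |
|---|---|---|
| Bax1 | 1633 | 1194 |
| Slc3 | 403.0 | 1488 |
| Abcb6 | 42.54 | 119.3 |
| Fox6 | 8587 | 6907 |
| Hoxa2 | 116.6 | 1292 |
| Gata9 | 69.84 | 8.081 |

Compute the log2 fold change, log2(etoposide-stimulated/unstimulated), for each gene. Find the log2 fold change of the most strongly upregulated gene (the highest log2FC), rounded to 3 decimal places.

3.470

log2(1194/1633) = -0.452  (Bax1)
log2(1488/403.0) = 1.885  (Slc3)
log2(119.3/42.54) = 1.488  (Abcb6)
log2(6907/8587) = -0.314  (Fox6)
log2(1292/116.6) = 3.470  (Hoxa2)
log2(8.081/69.84) = -3.111  (Gata9)
Hoxa2 is most strongly upregulated.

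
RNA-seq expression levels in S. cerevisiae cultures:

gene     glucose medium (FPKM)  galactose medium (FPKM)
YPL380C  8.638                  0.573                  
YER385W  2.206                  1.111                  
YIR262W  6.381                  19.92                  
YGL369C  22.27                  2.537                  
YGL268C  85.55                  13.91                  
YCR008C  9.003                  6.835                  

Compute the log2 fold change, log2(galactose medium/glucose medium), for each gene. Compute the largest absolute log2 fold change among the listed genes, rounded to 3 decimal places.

log2(0.573/8.638) = -3.914  (YPL380C)
log2(1.111/2.206) = -0.990  (YER385W)
log2(19.92/6.381) = 1.642  (YIR262W)
log2(2.537/22.27) = -3.134  (YGL369C)
log2(13.91/85.55) = -2.621  (YGL268C)
log2(6.835/9.003) = -0.397  (YCR008C)
The largest magnitude belongs to YPL380C.

3.914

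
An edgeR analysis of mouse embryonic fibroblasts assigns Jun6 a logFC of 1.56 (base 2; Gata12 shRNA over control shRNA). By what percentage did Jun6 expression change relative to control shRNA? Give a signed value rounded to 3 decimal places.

194.854%

Fold change = 2^(1.56) = 2.9485
Percent change = (FC − 1) × 100% = (2.9485 − 1) × 100 = 194.854%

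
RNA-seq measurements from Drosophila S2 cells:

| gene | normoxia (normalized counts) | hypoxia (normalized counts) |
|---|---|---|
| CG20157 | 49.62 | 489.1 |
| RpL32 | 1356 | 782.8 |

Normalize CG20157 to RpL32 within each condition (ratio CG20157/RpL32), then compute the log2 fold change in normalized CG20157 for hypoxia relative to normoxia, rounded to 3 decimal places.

CG20157/RpL32 (normoxia) = 49.62 / 1356 = 0.036593
CG20157/RpL32 (hypoxia) = 489.1 / 782.8 = 0.62481
Fold change = 0.62481 / 0.036593 = 17.0746
log2(17.0746) = 4.0938

4.094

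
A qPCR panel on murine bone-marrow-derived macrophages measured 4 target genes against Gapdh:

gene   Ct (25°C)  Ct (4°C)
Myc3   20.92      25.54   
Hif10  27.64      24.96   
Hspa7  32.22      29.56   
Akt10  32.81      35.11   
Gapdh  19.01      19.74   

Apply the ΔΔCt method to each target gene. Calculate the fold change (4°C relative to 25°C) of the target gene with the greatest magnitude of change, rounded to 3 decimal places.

Myc3: ΔΔCt = (25.54−19.74) − (20.92−19.01) = 5.80 − 1.91 = 3.89; fold change = 2^-3.89 = 0.067
Hif10: ΔΔCt = (24.96−19.74) − (27.64−19.01) = 5.22 − 8.63 = -3.41; fold change = 2^3.41 = 10.629
Hspa7: ΔΔCt = (29.56−19.74) − (32.22−19.01) = 9.82 − 13.21 = -3.39; fold change = 2^3.39 = 10.483
Akt10: ΔΔCt = (35.11−19.74) − (32.81−19.01) = 15.37 − 13.80 = 1.57; fold change = 2^-1.57 = 0.337
Myc3 has the largest |ΔΔCt| = 3.89.

0.067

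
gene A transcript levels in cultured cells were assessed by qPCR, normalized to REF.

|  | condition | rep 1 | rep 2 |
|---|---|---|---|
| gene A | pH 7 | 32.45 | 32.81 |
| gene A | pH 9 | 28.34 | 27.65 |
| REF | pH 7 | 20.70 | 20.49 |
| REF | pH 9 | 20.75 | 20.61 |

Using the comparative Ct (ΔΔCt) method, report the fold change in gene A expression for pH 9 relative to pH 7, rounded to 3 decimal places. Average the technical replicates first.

Mean Ct: gene A pH 7 32.630; gene A pH 9 27.995; REF pH 7 20.595; REF pH 9 20.680
ΔCt(pH 7) = 32.630 − 20.595 = 12.035
ΔCt(pH 9) = 27.995 − 20.680 = 7.315
ΔΔCt = 7.315 − 12.035 = -4.720
Fold change = 2^(−(-4.720)) = 2^4.720 = 26.3549

26.355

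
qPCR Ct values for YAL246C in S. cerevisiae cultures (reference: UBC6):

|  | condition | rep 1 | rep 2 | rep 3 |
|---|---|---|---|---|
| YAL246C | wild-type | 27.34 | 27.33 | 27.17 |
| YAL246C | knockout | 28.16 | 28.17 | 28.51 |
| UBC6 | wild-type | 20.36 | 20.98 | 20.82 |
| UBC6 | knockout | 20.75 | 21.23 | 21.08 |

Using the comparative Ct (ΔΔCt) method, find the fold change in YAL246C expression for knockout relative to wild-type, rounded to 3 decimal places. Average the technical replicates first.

0.616

Mean Ct: YAL246C wild-type 27.280; YAL246C knockout 28.280; UBC6 wild-type 20.720; UBC6 knockout 21.020
ΔCt(wild-type) = 27.280 − 20.720 = 6.560
ΔCt(knockout) = 28.280 − 21.020 = 7.260
ΔΔCt = 7.260 − 6.560 = 0.700
Fold change = 2^(−0.700) = 0.6156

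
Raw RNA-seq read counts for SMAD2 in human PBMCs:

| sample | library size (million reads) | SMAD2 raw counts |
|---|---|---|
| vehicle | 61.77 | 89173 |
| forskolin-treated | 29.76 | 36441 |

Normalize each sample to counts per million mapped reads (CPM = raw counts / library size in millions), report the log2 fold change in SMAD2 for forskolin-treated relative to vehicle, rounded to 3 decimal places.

CPM(vehicle) = 89173 / 61.77 = 1443.6296
CPM(forskolin-treated) = 36441 / 29.76 = 1224.4960
Fold change = 1224.4960 / 1443.6296 = 0.84821
log2(0.84821) = -0.2375

-0.238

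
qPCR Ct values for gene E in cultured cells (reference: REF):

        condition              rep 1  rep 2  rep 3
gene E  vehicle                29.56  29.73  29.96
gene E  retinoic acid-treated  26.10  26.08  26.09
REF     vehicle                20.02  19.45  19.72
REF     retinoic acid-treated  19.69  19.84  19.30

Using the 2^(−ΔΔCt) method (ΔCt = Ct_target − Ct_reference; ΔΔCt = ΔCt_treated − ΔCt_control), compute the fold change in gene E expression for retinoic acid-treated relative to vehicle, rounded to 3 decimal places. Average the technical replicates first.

11.632

Mean Ct: gene E vehicle 29.750; gene E retinoic acid-treated 26.090; REF vehicle 19.730; REF retinoic acid-treated 19.610
ΔCt(vehicle) = 29.750 − 19.730 = 10.020
ΔCt(retinoic acid-treated) = 26.090 − 19.610 = 6.480
ΔΔCt = 6.480 − 10.020 = -3.540
Fold change = 2^(−(-3.540)) = 2^3.540 = 11.6318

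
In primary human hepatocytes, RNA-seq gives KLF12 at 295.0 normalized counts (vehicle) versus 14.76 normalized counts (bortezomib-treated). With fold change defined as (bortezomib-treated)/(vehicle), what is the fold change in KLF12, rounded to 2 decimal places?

Fold change = 14.76 / 295.0 = 0.050
KLF12 is downregulated.

0.05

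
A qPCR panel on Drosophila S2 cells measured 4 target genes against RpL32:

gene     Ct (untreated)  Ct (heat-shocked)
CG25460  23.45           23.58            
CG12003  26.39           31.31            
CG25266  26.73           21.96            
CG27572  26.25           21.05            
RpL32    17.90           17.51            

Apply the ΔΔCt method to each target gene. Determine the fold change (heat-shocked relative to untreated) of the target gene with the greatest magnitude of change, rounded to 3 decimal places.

0.025

CG25460: ΔΔCt = (23.58−17.51) − (23.45−17.90) = 6.07 − 5.55 = 0.52; fold change = 2^-0.52 = 0.697
CG12003: ΔΔCt = (31.31−17.51) − (26.39−17.90) = 13.80 − 8.49 = 5.31; fold change = 2^-5.31 = 0.025
CG25266: ΔΔCt = (21.96−17.51) − (26.73−17.90) = 4.45 − 8.83 = -4.38; fold change = 2^4.38 = 20.821
CG27572: ΔΔCt = (21.05−17.51) − (26.25−17.90) = 3.54 − 8.35 = -4.81; fold change = 2^4.81 = 28.051
CG12003 has the largest |ΔΔCt| = 5.31.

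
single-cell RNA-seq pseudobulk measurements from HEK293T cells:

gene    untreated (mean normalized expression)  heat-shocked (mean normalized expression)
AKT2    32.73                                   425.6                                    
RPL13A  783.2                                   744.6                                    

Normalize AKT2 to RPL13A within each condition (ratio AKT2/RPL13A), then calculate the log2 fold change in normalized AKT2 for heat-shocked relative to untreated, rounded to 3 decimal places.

3.774

AKT2/RPL13A (untreated) = 32.73 / 783.2 = 0.04179
AKT2/RPL13A (heat-shocked) = 425.6 / 744.6 = 0.57158
Fold change = 0.57158 / 0.04179 = 13.6775
log2(13.6775) = 3.7737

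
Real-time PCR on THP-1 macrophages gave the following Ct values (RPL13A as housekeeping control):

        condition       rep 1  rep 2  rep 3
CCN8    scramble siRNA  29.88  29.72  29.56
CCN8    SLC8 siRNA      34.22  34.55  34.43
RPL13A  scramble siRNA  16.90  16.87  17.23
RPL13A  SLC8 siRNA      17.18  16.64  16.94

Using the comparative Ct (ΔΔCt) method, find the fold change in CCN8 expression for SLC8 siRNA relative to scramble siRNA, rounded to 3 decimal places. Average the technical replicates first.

0.037

Mean Ct: CCN8 scramble siRNA 29.720; CCN8 SLC8 siRNA 34.400; RPL13A scramble siRNA 17.000; RPL13A SLC8 siRNA 16.920
ΔCt(scramble siRNA) = 29.720 − 17.000 = 12.720
ΔCt(SLC8 siRNA) = 34.400 − 16.920 = 17.480
ΔΔCt = 17.480 − 12.720 = 4.760
Fold change = 2^(−4.760) = 0.0369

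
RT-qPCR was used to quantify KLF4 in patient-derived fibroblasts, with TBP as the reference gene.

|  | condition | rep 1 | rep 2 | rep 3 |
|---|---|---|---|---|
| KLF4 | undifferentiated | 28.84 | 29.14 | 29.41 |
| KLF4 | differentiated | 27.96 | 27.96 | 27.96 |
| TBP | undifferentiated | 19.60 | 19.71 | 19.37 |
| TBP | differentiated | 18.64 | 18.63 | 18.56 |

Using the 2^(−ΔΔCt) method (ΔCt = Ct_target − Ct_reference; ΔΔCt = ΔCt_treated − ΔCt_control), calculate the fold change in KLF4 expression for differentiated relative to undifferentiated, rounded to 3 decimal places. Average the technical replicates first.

Mean Ct: KLF4 undifferentiated 29.130; KLF4 differentiated 27.960; TBP undifferentiated 19.560; TBP differentiated 18.610
ΔCt(undifferentiated) = 29.130 − 19.560 = 9.570
ΔCt(differentiated) = 27.960 − 18.610 = 9.350
ΔΔCt = 9.350 − 9.570 = -0.220
Fold change = 2^(−(-0.220)) = 2^0.220 = 1.1647

1.165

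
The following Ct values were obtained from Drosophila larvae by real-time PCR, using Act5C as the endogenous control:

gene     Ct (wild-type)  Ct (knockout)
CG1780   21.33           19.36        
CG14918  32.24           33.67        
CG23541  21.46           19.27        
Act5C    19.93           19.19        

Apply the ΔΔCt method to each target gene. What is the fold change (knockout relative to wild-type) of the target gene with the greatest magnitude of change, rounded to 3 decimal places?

0.222

CG1780: ΔΔCt = (19.36−19.19) − (21.33−19.93) = 0.17 − 1.40 = -1.23; fold change = 2^1.23 = 2.346
CG14918: ΔΔCt = (33.67−19.19) − (32.24−19.93) = 14.48 − 12.31 = 2.17; fold change = 2^-2.17 = 0.222
CG23541: ΔΔCt = (19.27−19.19) − (21.46−19.93) = 0.08 − 1.53 = -1.45; fold change = 2^1.45 = 2.732
CG14918 has the largest |ΔΔCt| = 2.17.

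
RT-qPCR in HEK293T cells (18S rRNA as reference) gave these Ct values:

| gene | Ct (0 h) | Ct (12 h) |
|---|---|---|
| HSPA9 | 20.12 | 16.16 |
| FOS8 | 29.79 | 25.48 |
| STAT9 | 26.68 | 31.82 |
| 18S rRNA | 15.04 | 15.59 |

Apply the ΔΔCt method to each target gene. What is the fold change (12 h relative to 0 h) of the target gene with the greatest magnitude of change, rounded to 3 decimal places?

29.041

HSPA9: ΔΔCt = (16.16−15.59) − (20.12−15.04) = 0.57 − 5.08 = -4.51; fold change = 2^4.51 = 22.785
FOS8: ΔΔCt = (25.48−15.59) − (29.79−15.04) = 9.89 − 14.75 = -4.86; fold change = 2^4.86 = 29.041
STAT9: ΔΔCt = (31.82−15.59) − (26.68−15.04) = 16.23 − 11.64 = 4.59; fold change = 2^-4.59 = 0.042
FOS8 has the largest |ΔΔCt| = 4.86.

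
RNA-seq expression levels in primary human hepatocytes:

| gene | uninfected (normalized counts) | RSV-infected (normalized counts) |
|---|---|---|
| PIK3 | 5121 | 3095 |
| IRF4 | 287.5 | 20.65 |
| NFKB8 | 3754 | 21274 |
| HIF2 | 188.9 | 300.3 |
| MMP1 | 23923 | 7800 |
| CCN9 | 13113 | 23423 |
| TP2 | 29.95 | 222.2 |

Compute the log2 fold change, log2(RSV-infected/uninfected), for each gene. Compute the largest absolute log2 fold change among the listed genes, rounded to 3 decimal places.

log2(3095/5121) = -0.726  (PIK3)
log2(20.65/287.5) = -3.799  (IRF4)
log2(21274/3754) = 2.503  (NFKB8)
log2(300.3/188.9) = 0.669  (HIF2)
log2(7800/23923) = -1.617  (MMP1)
log2(23423/13113) = 0.837  (CCN9)
log2(222.2/29.95) = 2.891  (TP2)
The largest magnitude belongs to IRF4.

3.799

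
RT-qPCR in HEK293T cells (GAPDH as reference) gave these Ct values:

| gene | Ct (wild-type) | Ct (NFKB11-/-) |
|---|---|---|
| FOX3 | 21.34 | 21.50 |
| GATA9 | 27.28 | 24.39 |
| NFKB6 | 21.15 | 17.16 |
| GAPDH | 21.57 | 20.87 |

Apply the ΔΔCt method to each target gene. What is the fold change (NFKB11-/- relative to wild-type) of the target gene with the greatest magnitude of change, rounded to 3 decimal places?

9.781

FOX3: ΔΔCt = (21.50−20.87) − (21.34−21.57) = 0.63 − (-0.23) = 0.86; fold change = 2^-0.86 = 0.551
GATA9: ΔΔCt = (24.39−20.87) − (27.28−21.57) = 3.52 − 5.71 = -2.19; fold change = 2^2.19 = 4.563
NFKB6: ΔΔCt = (17.16−20.87) − (21.15−21.57) = -3.71 − (-0.42) = -3.29; fold change = 2^3.29 = 9.781
NFKB6 has the largest |ΔΔCt| = 3.29.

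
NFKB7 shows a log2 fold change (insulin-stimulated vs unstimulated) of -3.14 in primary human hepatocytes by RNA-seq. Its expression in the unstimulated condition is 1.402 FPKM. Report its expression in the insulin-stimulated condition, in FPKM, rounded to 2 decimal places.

Fold change = 2^(-3.14) = 0.1134
insulin-stimulated expression = 1.402 × 0.1134 = 0.16

0.16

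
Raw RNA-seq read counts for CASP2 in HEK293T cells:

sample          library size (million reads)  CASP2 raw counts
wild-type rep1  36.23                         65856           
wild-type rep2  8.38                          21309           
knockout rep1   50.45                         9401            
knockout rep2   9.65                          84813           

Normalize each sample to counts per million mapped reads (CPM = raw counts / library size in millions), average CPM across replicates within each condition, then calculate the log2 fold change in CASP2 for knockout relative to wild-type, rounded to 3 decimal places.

CPM(wild-type rep1) = 65856 / 36.23 = 1817.7201
CPM(wild-type rep2) = 21309 / 8.38 = 2542.8401
CPM(knockout rep1) = 9401 / 50.45 = 186.3429
CPM(knockout rep2) = 84813 / 9.65 = 8788.9119
mean CPM(wild-type) = 2180.2801; mean CPM(knockout) = 4487.6274
Fold change = 4487.6274 / 2180.2801 = 2.05828
log2(2.05828) = 1.0414

1.041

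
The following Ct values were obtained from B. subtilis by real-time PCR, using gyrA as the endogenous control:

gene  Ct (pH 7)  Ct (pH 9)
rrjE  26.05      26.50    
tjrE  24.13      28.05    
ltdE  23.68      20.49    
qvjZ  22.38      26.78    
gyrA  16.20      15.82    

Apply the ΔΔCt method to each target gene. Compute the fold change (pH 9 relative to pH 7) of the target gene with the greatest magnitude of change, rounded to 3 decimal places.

rrjE: ΔΔCt = (26.50−15.82) − (26.05−16.20) = 10.68 − 9.85 = 0.83; fold change = 2^-0.83 = 0.563
tjrE: ΔΔCt = (28.05−15.82) − (24.13−16.20) = 12.23 − 7.93 = 4.30; fold change = 2^-4.30 = 0.051
ltdE: ΔΔCt = (20.49−15.82) − (23.68−16.20) = 4.67 − 7.48 = -2.81; fold change = 2^2.81 = 7.013
qvjZ: ΔΔCt = (26.78−15.82) − (22.38−16.20) = 10.96 − 6.18 = 4.78; fold change = 2^-4.78 = 0.036
qvjZ has the largest |ΔΔCt| = 4.78.

0.036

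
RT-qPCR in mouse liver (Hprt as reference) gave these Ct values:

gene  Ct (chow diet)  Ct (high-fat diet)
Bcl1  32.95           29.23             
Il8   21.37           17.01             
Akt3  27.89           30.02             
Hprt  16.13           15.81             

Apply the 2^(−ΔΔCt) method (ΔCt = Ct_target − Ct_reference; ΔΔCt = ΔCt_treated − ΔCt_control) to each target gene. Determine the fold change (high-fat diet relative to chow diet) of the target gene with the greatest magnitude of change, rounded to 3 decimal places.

16.450

Bcl1: ΔΔCt = (29.23−15.81) − (32.95−16.13) = 13.42 − 16.82 = -3.40; fold change = 2^3.40 = 10.556
Il8: ΔΔCt = (17.01−15.81) − (21.37−16.13) = 1.20 − 5.24 = -4.04; fold change = 2^4.04 = 16.450
Akt3: ΔΔCt = (30.02−15.81) − (27.89−16.13) = 14.21 − 11.76 = 2.45; fold change = 2^-2.45 = 0.183
Il8 has the largest |ΔΔCt| = 4.04.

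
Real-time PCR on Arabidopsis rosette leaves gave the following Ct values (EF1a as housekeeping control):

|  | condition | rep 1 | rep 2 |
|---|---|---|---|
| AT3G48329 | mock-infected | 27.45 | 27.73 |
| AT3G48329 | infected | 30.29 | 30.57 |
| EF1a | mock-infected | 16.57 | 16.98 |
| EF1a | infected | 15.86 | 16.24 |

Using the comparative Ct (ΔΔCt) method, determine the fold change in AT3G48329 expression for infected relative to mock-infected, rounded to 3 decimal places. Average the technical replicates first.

0.084

Mean Ct: AT3G48329 mock-infected 27.590; AT3G48329 infected 30.430; EF1a mock-infected 16.775; EF1a infected 16.050
ΔCt(mock-infected) = 27.590 − 16.775 = 10.815
ΔCt(infected) = 30.430 − 16.050 = 14.380
ΔΔCt = 14.380 − 10.815 = 3.565
Fold change = 2^(−3.565) = 0.0845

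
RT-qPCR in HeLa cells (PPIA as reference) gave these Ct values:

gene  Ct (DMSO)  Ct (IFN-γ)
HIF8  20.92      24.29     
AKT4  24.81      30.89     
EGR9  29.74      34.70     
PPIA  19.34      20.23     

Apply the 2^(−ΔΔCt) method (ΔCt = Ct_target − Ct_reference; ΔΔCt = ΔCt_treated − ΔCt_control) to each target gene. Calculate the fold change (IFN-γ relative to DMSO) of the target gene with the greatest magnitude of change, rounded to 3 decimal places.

0.027

HIF8: ΔΔCt = (24.29−20.23) − (20.92−19.34) = 4.06 − 1.58 = 2.48; fold change = 2^-2.48 = 0.179
AKT4: ΔΔCt = (30.89−20.23) − (24.81−19.34) = 10.66 − 5.47 = 5.19; fold change = 2^-5.19 = 0.027
EGR9: ΔΔCt = (34.70−20.23) − (29.74−19.34) = 14.47 − 10.40 = 4.07; fold change = 2^-4.07 = 0.060
AKT4 has the largest |ΔΔCt| = 5.19.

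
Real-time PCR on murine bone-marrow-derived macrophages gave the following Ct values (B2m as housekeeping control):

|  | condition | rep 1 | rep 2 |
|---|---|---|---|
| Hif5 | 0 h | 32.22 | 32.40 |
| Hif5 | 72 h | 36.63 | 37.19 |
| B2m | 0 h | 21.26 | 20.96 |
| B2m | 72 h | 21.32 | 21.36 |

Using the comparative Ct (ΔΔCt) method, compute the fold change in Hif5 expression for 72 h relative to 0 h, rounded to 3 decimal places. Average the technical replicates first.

0.048

Mean Ct: Hif5 0 h 32.310; Hif5 72 h 36.910; B2m 0 h 21.110; B2m 72 h 21.340
ΔCt(0 h) = 32.310 − 21.110 = 11.200
ΔCt(72 h) = 36.910 − 21.340 = 15.570
ΔΔCt = 15.570 − 11.200 = 4.370
Fold change = 2^(−4.370) = 0.0484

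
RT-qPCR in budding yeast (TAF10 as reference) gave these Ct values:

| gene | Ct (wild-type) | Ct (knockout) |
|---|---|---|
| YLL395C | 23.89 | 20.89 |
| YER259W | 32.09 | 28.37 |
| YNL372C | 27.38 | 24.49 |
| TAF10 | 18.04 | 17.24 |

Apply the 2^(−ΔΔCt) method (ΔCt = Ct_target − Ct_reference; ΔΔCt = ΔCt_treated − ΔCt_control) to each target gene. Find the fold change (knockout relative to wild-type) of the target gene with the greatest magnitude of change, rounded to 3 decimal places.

YLL395C: ΔΔCt = (20.89−17.24) − (23.89−18.04) = 3.65 − 5.85 = -2.20; fold change = 2^2.20 = 4.595
YER259W: ΔΔCt = (28.37−17.24) − (32.09−18.04) = 11.13 − 14.05 = -2.92; fold change = 2^2.92 = 7.568
YNL372C: ΔΔCt = (24.49−17.24) − (27.38−18.04) = 7.25 − 9.34 = -2.09; fold change = 2^2.09 = 4.257
YER259W has the largest |ΔΔCt| = 2.92.

7.568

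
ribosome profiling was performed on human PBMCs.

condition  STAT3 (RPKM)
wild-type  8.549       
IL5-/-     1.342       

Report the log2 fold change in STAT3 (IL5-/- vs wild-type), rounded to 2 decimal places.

-2.67

Fold change = 1.342 / 8.549 = 0.1570
log2(0.1570) = -2.671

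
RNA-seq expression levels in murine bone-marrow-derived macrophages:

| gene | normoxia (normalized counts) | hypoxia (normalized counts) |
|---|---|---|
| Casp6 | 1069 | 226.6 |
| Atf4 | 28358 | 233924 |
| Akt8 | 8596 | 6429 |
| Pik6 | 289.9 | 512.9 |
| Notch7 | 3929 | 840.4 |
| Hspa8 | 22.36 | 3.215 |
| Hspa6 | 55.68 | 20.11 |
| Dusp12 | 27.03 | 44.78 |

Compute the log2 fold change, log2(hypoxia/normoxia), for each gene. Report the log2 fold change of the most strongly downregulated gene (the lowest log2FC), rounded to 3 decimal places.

-2.798

log2(226.6/1069) = -2.238  (Casp6)
log2(233924/28358) = 3.044  (Atf4)
log2(6429/8596) = -0.419  (Akt8)
log2(512.9/289.9) = 0.823  (Pik6)
log2(840.4/3929) = -2.225  (Notch7)
log2(3.215/22.36) = -2.798  (Hspa8)
log2(20.11/55.68) = -1.469  (Hspa6)
log2(44.78/27.03) = 0.728  (Dusp12)
Hspa8 is most strongly downregulated.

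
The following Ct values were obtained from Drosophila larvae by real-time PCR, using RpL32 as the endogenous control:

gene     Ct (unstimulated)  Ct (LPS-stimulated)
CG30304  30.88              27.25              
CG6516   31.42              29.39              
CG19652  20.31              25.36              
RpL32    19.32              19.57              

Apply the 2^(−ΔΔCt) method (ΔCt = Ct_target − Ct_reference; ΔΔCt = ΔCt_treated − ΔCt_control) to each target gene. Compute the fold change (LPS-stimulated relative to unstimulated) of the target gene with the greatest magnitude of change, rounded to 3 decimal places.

CG30304: ΔΔCt = (27.25−19.57) − (30.88−19.32) = 7.68 − 11.56 = -3.88; fold change = 2^3.88 = 14.723
CG6516: ΔΔCt = (29.39−19.57) − (31.42−19.32) = 9.82 − 12.10 = -2.28; fold change = 2^2.28 = 4.857
CG19652: ΔΔCt = (25.36−19.57) − (20.31−19.32) = 5.79 − 0.99 = 4.80; fold change = 2^-4.80 = 0.036
CG19652 has the largest |ΔΔCt| = 4.80.

0.036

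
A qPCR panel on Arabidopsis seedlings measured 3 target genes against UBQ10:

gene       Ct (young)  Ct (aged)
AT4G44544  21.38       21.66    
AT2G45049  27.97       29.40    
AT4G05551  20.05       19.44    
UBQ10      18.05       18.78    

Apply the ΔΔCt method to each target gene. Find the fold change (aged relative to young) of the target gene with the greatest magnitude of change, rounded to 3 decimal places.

2.532

AT4G44544: ΔΔCt = (21.66−18.78) − (21.38−18.05) = 2.88 − 3.33 = -0.45; fold change = 2^0.45 = 1.366
AT2G45049: ΔΔCt = (29.40−18.78) − (27.97−18.05) = 10.62 − 9.92 = 0.70; fold change = 2^-0.70 = 0.616
AT4G05551: ΔΔCt = (19.44−18.78) − (20.05−18.05) = 0.66 − 2.00 = -1.34; fold change = 2^1.34 = 2.532
AT4G05551 has the largest |ΔΔCt| = 1.34.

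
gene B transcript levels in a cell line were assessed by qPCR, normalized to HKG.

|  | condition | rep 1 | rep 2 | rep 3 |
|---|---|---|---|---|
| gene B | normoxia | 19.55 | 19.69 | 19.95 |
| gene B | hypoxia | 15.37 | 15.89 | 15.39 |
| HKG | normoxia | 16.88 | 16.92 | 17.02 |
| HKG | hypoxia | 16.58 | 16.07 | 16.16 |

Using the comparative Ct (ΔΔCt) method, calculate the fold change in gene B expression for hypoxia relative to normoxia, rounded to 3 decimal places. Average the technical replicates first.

Mean Ct: gene B normoxia 19.730; gene B hypoxia 15.550; HKG normoxia 16.940; HKG hypoxia 16.270
ΔCt(normoxia) = 19.730 − 16.940 = 2.790
ΔCt(hypoxia) = 15.550 − 16.270 = -0.720
ΔΔCt = -0.720 − 2.790 = -3.510
Fold change = 2^(−(-3.510)) = 2^3.510 = 11.3924

11.392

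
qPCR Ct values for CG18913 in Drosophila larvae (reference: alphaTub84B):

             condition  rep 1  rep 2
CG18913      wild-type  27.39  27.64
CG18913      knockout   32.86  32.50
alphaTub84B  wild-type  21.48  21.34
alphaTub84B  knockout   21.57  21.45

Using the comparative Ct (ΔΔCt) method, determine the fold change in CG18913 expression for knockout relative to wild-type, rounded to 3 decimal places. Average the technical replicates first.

0.030

Mean Ct: CG18913 wild-type 27.515; CG18913 knockout 32.680; alphaTub84B wild-type 21.410; alphaTub84B knockout 21.510
ΔCt(wild-type) = 27.515 − 21.410 = 6.105
ΔCt(knockout) = 32.680 − 21.510 = 11.170
ΔΔCt = 11.170 − 6.105 = 5.065
Fold change = 2^(−5.065) = 0.0299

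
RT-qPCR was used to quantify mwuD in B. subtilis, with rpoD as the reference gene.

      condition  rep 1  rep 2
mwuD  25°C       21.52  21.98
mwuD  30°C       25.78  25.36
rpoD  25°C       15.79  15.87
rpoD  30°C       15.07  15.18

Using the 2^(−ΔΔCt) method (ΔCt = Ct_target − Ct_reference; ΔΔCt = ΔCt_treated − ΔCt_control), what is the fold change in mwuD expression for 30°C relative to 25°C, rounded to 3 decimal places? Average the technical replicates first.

0.043

Mean Ct: mwuD 25°C 21.750; mwuD 30°C 25.570; rpoD 25°C 15.830; rpoD 30°C 15.125
ΔCt(25°C) = 21.750 − 15.830 = 5.920
ΔCt(30°C) = 25.570 − 15.125 = 10.445
ΔΔCt = 10.445 − 5.920 = 4.525
Fold change = 2^(−4.525) = 0.0434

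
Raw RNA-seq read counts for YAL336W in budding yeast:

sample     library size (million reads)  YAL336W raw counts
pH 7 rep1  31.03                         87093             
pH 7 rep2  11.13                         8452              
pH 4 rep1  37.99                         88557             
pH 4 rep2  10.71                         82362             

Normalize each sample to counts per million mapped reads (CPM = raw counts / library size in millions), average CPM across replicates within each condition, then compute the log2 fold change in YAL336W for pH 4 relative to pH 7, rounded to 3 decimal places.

1.491

CPM(pH 7 rep1) = 87093 / 31.03 = 2806.7354
CPM(pH 7 rep2) = 8452 / 11.13 = 759.3890
CPM(pH 4 rep1) = 88557 / 37.99 = 2331.0608
CPM(pH 4 rep2) = 82362 / 10.71 = 7690.1961
mean CPM(pH 7) = 1783.0622; mean CPM(pH 4) = 5010.6284
Fold change = 5010.6284 / 1783.0622 = 2.81013
log2(2.81013) = 1.4906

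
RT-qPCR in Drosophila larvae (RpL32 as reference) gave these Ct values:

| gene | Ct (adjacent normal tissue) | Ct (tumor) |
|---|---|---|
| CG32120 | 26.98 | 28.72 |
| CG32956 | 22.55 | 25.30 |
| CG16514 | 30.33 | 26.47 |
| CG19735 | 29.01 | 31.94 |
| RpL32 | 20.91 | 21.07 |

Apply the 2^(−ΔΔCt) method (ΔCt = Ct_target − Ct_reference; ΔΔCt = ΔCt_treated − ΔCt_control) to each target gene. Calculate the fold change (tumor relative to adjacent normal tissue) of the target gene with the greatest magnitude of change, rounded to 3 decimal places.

16.223

CG32120: ΔΔCt = (28.72−21.07) − (26.98−20.91) = 7.65 − 6.07 = 1.58; fold change = 2^-1.58 = 0.334
CG32956: ΔΔCt = (25.30−21.07) − (22.55−20.91) = 4.23 − 1.64 = 2.59; fold change = 2^-2.59 = 0.166
CG16514: ΔΔCt = (26.47−21.07) − (30.33−20.91) = 5.40 − 9.42 = -4.02; fold change = 2^4.02 = 16.223
CG19735: ΔΔCt = (31.94−21.07) − (29.01−20.91) = 10.87 − 8.10 = 2.77; fold change = 2^-2.77 = 0.147
CG16514 has the largest |ΔΔCt| = 4.02.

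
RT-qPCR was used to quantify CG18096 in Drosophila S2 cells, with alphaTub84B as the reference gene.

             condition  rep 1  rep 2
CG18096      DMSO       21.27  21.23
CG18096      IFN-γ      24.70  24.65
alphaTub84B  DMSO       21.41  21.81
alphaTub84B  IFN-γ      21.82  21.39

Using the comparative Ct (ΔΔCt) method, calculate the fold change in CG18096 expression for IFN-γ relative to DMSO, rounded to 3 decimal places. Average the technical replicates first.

Mean Ct: CG18096 DMSO 21.250; CG18096 IFN-γ 24.675; alphaTub84B DMSO 21.610; alphaTub84B IFN-γ 21.605
ΔCt(DMSO) = 21.250 − 21.610 = -0.360
ΔCt(IFN-γ) = 24.675 − 21.605 = 3.070
ΔΔCt = 3.070 − (-0.360) = 3.430
Fold change = 2^(−3.430) = 0.0928

0.093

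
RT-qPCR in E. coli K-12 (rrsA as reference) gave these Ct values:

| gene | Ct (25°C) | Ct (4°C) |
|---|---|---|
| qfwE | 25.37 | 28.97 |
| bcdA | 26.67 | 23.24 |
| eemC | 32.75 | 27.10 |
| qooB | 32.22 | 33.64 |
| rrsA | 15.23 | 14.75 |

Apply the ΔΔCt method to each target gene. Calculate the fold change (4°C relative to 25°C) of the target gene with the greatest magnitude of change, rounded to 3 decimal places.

36.002

qfwE: ΔΔCt = (28.97−14.75) − (25.37−15.23) = 14.22 − 10.14 = 4.08; fold change = 2^-4.08 = 0.059
bcdA: ΔΔCt = (23.24−14.75) − (26.67−15.23) = 8.49 − 11.44 = -2.95; fold change = 2^2.95 = 7.727
eemC: ΔΔCt = (27.10−14.75) − (32.75−15.23) = 12.35 − 17.52 = -5.17; fold change = 2^5.17 = 36.002
qooB: ΔΔCt = (33.64−14.75) − (32.22−15.23) = 18.89 − 16.99 = 1.90; fold change = 2^-1.90 = 0.268
eemC has the largest |ΔΔCt| = 5.17.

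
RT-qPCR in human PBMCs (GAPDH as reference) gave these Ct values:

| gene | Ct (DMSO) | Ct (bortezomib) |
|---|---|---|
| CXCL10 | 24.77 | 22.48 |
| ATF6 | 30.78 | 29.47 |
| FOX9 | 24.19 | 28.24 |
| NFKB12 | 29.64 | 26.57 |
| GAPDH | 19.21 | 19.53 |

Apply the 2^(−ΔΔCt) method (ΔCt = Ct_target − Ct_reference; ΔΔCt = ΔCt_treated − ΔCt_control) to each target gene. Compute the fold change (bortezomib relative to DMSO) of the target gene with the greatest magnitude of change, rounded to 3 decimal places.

CXCL10: ΔΔCt = (22.48−19.53) − (24.77−19.21) = 2.95 − 5.56 = -2.61; fold change = 2^2.61 = 6.105
ATF6: ΔΔCt = (29.47−19.53) − (30.78−19.21) = 9.94 − 11.57 = -1.63; fold change = 2^1.63 = 3.095
FOX9: ΔΔCt = (28.24−19.53) − (24.19−19.21) = 8.71 − 4.98 = 3.73; fold change = 2^-3.73 = 0.075
NFKB12: ΔΔCt = (26.57−19.53) − (29.64−19.21) = 7.04 − 10.43 = -3.39; fold change = 2^3.39 = 10.483
FOX9 has the largest |ΔΔCt| = 3.73.

0.075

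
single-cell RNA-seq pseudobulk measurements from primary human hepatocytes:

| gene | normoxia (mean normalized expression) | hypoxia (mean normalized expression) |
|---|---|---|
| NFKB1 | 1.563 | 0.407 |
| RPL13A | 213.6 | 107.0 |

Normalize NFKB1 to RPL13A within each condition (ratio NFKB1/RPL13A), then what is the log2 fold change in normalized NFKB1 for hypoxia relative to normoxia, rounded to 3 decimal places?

NFKB1/RPL13A (normoxia) = 1.563 / 213.6 = 0.0073174
NFKB1/RPL13A (hypoxia) = 0.407 / 107.0 = 0.0038037
Fold change = 0.0038037 / 0.0073174 = 0.5198
log2(0.5198) = -0.9439

-0.944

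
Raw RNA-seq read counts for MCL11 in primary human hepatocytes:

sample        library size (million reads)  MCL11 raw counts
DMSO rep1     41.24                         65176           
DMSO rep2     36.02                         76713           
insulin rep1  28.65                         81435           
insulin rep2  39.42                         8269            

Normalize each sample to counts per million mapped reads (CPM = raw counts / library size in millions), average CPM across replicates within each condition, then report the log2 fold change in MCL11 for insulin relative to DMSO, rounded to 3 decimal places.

-0.282

CPM(DMSO rep1) = 65176 / 41.24 = 1580.4074
CPM(DMSO rep2) = 76713 / 36.02 = 2129.7335
CPM(insulin rep1) = 81435 / 28.65 = 2842.4084
CPM(insulin rep2) = 8269 / 39.42 = 209.7666
mean CPM(DMSO) = 1855.0704; mean CPM(insulin) = 1526.0875
Fold change = 1526.0875 / 1855.0704 = 0.82266
log2(0.82266) = -0.2816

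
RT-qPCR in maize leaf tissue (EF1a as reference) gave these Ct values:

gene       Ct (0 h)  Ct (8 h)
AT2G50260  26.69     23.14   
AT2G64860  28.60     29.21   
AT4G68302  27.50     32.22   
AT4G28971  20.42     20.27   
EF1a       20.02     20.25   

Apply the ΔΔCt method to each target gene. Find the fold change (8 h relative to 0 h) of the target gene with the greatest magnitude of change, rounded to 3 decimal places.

0.045

AT2G50260: ΔΔCt = (23.14−20.25) − (26.69−20.02) = 2.89 − 6.67 = -3.78; fold change = 2^3.78 = 13.737
AT2G64860: ΔΔCt = (29.21−20.25) − (28.60−20.02) = 8.96 − 8.58 = 0.38; fold change = 2^-0.38 = 0.768
AT4G68302: ΔΔCt = (32.22−20.25) − (27.50−20.02) = 11.97 − 7.48 = 4.49; fold change = 2^-4.49 = 0.045
AT4G28971: ΔΔCt = (20.27−20.25) − (20.42−20.02) = 0.02 − 0.40 = -0.38; fold change = 2^0.38 = 1.301
AT4G68302 has the largest |ΔΔCt| = 4.49.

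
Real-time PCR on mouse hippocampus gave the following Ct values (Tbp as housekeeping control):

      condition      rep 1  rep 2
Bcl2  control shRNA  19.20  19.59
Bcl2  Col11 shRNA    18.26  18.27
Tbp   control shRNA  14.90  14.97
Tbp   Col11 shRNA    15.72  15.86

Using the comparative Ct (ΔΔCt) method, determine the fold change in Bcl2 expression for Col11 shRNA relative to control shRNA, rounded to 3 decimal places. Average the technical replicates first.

3.959

Mean Ct: Bcl2 control shRNA 19.395; Bcl2 Col11 shRNA 18.265; Tbp control shRNA 14.935; Tbp Col11 shRNA 15.790
ΔCt(control shRNA) = 19.395 − 14.935 = 4.460
ΔCt(Col11 shRNA) = 18.265 − 15.790 = 2.475
ΔΔCt = 2.475 − 4.460 = -1.985
Fold change = 2^(−(-1.985)) = 2^1.985 = 3.9586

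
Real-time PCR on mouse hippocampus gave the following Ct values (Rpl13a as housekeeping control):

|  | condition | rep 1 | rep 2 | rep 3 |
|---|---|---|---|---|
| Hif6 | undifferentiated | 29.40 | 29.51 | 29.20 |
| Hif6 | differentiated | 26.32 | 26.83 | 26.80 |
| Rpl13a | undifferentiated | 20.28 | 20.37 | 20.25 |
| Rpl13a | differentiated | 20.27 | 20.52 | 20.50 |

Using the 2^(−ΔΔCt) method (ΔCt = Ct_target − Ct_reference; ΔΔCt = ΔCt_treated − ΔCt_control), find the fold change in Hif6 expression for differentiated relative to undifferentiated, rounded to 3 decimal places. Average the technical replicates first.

Mean Ct: Hif6 undifferentiated 29.370; Hif6 differentiated 26.650; Rpl13a undifferentiated 20.300; Rpl13a differentiated 20.430
ΔCt(undifferentiated) = 29.370 − 20.300 = 9.070
ΔCt(differentiated) = 26.650 − 20.430 = 6.220
ΔΔCt = 6.220 − 9.070 = -2.850
Fold change = 2^(−(-2.850)) = 2^2.850 = 7.2100

7.210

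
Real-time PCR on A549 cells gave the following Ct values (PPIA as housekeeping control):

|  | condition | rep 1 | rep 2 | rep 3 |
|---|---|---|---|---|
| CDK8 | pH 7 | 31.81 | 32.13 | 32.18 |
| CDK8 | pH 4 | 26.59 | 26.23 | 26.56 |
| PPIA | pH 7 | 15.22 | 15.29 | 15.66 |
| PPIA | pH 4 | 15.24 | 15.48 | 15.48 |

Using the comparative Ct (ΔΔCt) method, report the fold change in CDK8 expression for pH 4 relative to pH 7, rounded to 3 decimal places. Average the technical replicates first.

Mean Ct: CDK8 pH 7 32.040; CDK8 pH 4 26.460; PPIA pH 7 15.390; PPIA pH 4 15.400
ΔCt(pH 7) = 32.040 − 15.390 = 16.650
ΔCt(pH 4) = 26.460 − 15.400 = 11.060
ΔΔCt = 11.060 − 16.650 = -5.590
Fold change = 2^(−(-5.590)) = 2^5.590 = 48.1679

48.168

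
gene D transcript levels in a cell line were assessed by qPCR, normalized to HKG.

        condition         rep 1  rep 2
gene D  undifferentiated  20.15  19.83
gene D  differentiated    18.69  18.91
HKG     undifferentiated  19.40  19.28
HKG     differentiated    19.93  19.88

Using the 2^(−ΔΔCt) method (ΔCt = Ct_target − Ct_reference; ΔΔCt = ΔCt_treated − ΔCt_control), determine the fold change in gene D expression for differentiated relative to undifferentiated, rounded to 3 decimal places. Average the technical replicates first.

Mean Ct: gene D undifferentiated 19.990; gene D differentiated 18.800; HKG undifferentiated 19.340; HKG differentiated 19.905
ΔCt(undifferentiated) = 19.990 − 19.340 = 0.650
ΔCt(differentiated) = 18.800 − 19.905 = -1.105
ΔΔCt = -1.105 − 0.650 = -1.755
Fold change = 2^(−(-1.755)) = 2^1.755 = 3.3753

3.375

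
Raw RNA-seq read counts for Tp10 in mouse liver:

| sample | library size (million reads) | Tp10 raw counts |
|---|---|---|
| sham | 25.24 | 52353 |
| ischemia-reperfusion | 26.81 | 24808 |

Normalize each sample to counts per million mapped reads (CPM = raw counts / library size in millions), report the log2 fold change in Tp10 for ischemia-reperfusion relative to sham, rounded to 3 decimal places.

-1.165

CPM(sham) = 52353 / 25.24 = 2074.2076
CPM(ischemia-reperfusion) = 24808 / 26.81 = 925.3264
Fold change = 925.3264 / 2074.2076 = 0.44611
log2(0.44611) = -1.1645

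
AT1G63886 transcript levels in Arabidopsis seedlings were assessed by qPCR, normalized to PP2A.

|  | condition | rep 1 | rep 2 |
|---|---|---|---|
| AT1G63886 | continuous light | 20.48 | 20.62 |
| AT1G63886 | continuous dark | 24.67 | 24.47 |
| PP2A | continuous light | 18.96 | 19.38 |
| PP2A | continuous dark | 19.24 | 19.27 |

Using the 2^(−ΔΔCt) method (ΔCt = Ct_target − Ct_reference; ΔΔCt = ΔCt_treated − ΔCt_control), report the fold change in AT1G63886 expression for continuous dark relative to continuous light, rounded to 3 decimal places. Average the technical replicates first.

0.065

Mean Ct: AT1G63886 continuous light 20.550; AT1G63886 continuous dark 24.570; PP2A continuous light 19.170; PP2A continuous dark 19.255
ΔCt(continuous light) = 20.550 − 19.170 = 1.380
ΔCt(continuous dark) = 24.570 − 19.255 = 5.315
ΔΔCt = 5.315 − 1.380 = 3.935
Fold change = 2^(−3.935) = 0.0654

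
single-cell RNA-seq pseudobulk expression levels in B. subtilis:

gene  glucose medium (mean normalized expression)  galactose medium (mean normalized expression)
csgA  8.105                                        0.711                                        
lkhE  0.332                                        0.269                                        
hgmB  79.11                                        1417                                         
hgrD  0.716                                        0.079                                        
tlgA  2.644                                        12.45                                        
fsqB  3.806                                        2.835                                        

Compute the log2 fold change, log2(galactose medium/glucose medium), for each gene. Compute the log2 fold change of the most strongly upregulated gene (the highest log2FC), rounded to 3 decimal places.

log2(0.711/8.105) = -3.511  (csgA)
log2(0.269/0.332) = -0.304  (lkhE)
log2(1417/79.11) = 4.163  (hgmB)
log2(0.079/0.716) = -3.180  (hgrD)
log2(12.45/2.644) = 2.235  (tlgA)
log2(2.835/3.806) = -0.425  (fsqB)
hgmB is most strongly upregulated.

4.163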